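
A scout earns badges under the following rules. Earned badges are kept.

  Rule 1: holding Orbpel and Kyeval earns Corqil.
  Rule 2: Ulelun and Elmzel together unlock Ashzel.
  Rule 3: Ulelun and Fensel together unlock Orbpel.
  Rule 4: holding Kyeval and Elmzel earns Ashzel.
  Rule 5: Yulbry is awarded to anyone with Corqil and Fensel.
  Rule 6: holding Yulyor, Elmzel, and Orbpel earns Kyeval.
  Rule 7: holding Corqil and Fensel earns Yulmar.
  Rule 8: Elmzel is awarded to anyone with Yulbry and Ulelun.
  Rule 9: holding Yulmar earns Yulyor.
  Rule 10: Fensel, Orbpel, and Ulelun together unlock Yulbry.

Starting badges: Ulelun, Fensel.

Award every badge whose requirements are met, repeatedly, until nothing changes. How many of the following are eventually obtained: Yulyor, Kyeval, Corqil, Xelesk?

Yulyor would need Yulmar (Rule 9), but Yulmar is never earned.
Kyeval would need Yulyor, Elmzel, and Orbpel (Rule 6), but Yulyor is never earned.
Corqil would need Orbpel and Kyeval (Rule 1), but Kyeval is never earned.
No rule produces Xelesk, and it is not given.
None of the 4 are reached.

0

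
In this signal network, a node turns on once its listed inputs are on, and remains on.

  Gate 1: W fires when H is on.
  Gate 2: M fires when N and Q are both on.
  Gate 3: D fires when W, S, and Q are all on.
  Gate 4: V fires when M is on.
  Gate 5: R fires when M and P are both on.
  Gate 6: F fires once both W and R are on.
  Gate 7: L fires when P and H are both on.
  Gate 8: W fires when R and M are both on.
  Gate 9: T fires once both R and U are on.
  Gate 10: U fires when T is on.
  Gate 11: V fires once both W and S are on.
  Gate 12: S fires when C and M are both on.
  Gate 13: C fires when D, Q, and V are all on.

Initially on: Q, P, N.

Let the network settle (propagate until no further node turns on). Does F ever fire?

Yes

Gate 2: N and Q on → M on.
M and P are on, so R fires (Gate 5).
Gate 8: R and M on → W on.
W and R are on, so F fires (Gate 6).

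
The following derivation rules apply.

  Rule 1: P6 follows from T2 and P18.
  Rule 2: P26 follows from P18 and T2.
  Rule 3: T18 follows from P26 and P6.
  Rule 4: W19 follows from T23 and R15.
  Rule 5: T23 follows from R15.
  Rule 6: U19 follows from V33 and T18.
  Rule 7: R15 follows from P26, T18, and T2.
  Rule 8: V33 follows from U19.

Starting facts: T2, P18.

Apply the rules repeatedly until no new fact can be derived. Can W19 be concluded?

Yes

P18 and T2 hold, so P26 follows (Rule 2).
From T2 and P18, Rule 1 gives P6.
From P26 and P6, Rule 3 gives T18.
From P26, T18, and T2, Rule 7 gives R15.
R15 holds, so T23 follows (Rule 5).
From T23 and R15, Rule 4 gives W19.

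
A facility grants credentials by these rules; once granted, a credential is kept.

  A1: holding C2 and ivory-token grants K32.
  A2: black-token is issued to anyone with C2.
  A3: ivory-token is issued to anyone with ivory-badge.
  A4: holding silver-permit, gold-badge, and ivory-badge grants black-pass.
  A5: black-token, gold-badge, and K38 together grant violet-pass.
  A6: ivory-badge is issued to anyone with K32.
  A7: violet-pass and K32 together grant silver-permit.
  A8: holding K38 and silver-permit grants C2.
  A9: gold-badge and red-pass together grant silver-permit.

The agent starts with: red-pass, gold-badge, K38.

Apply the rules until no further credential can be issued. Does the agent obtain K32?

No

K32 would need C2 and ivory-token (A1), but ivory-token is never granted.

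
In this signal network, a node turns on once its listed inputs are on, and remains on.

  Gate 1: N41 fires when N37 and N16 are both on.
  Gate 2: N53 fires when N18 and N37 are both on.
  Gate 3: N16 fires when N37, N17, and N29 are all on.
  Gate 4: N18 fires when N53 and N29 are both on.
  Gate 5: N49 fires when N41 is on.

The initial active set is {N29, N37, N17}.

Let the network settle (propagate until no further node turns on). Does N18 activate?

No

N18 would need N53 and N29 (Gate 4), but N53 never turns on.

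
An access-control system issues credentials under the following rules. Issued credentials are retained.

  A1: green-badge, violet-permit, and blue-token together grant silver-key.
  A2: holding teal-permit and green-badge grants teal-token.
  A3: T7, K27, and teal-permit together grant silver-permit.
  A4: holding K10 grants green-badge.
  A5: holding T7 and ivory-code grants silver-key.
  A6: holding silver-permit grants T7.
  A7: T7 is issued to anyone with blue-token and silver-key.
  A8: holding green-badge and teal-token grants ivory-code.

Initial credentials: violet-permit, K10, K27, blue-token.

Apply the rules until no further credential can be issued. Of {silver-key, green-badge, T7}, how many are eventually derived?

Holding K10 grants green-badge (A4).
Holding green-badge, violet-permit, and blue-token grants silver-key (A1).
Holding blue-token and silver-key grants T7 (A7).
silver-key: reached.
green-badge: reached.
T7: reached.
All 3 are reached.

3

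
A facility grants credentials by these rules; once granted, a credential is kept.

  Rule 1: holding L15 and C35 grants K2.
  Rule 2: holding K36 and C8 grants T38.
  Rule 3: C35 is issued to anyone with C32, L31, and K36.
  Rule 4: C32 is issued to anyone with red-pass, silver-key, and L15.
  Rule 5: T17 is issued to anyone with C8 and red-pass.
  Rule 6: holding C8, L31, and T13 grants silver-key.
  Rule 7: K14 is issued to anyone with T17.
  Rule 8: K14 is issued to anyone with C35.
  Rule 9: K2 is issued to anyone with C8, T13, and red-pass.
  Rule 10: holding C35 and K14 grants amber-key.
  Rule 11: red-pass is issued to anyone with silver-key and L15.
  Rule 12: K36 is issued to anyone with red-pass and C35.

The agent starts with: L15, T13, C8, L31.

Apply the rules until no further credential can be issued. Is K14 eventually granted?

Yes

Holding C8, L31, and T13 grants silver-key (Rule 6).
Holding silver-key and L15 grants red-pass (Rule 11).
Holding C8 and red-pass grants T17 (Rule 5).
Holding T17 grants K14 (Rule 7).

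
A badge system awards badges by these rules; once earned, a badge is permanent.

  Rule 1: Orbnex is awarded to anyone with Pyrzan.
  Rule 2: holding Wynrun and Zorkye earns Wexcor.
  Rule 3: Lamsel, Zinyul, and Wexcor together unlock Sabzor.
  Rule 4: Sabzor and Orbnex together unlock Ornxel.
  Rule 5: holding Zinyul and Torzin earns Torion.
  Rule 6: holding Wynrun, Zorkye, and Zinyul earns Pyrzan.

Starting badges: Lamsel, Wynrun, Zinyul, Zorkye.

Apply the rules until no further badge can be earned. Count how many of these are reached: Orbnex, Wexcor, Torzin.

With Wynrun and Zorkye, Wexcor is earned (Rule 2).
With Wynrun, Zorkye, and Zinyul, Pyrzan is earned (Rule 6).
With Pyrzan, Orbnex is earned (Rule 1).
Orbnex: reached.
Wexcor: reached.
No rule produces Torzin, and it is not given.
Reached: Orbnex and Wexcor — 2 of the 3.

2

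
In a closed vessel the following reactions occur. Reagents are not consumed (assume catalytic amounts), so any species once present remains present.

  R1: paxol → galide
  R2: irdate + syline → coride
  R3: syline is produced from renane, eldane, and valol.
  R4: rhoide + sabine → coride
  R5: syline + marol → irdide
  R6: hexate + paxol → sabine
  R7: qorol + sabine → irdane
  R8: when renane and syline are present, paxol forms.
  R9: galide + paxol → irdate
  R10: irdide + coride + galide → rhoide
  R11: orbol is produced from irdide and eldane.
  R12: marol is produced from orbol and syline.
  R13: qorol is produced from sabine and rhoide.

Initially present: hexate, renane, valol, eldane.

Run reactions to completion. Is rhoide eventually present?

rhoide would need irdide, coride, and galide (R10), but irdide never forms.

No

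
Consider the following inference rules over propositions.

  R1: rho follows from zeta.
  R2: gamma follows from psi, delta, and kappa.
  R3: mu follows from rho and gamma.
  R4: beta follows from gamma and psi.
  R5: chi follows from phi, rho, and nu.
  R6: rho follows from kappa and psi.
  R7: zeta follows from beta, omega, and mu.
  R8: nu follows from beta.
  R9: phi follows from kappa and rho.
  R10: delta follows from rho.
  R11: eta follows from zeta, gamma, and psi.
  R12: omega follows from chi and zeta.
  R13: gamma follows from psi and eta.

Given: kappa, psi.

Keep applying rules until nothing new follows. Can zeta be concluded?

zeta would need beta, omega, and mu (R7), but omega is never established.

No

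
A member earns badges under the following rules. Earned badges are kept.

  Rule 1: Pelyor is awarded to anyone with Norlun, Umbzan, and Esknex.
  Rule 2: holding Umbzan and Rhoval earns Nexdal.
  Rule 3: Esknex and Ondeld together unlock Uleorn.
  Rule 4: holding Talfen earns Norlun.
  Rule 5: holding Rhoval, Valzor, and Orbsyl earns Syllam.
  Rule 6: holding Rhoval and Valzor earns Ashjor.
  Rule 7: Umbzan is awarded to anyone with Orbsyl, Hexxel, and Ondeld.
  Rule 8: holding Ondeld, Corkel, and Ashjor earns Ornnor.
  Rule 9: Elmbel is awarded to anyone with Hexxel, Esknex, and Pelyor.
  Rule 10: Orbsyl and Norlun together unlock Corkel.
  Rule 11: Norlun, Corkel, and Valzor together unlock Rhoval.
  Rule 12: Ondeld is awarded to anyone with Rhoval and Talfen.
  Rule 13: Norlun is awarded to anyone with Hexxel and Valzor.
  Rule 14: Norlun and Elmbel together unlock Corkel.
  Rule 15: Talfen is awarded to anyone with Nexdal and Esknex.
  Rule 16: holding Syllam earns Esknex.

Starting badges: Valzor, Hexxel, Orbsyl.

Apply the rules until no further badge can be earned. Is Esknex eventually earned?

With Hexxel and Valzor, Norlun is earned (Rule 13).
With Orbsyl and Norlun, Corkel is earned (Rule 10).
With Norlun, Corkel, and Valzor, Rhoval is earned (Rule 11).
With Rhoval, Valzor, and Orbsyl, Syllam is earned (Rule 5).
With Syllam, Esknex is earned (Rule 16).

Yes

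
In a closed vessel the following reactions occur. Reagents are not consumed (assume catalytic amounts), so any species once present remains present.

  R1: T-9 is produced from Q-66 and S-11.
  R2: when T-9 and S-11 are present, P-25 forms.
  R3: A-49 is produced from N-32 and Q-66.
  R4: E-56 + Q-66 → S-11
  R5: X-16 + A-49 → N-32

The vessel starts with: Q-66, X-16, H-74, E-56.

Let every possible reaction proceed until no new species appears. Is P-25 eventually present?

Yes

E-56 and Q-66 present → S-11 forms (R4).
Q-66 and S-11 present → T-9 forms (R1).
T-9 and S-11 present → P-25 forms (R2).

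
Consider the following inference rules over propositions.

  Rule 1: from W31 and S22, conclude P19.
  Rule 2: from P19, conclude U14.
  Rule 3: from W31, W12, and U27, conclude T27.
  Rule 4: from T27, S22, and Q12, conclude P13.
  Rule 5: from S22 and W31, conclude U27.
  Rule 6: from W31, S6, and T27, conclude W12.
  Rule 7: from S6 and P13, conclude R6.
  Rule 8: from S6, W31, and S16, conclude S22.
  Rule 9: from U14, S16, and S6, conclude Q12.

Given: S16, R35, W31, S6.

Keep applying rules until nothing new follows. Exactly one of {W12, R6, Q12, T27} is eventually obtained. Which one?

Q12

From S6, W31, and S16, Rule 8 gives S22.
From W31 and S22, Rule 1 gives P19.
P19 holds, so U14 follows (Rule 2).
From U14, S16, and S6, Rule 9 gives Q12.
R6 would need S6 and P13 (Rule 7), but P13 is never established. W12 would need W31, S6, and T27 (Rule 6), but T27 is never established. T27 would need W31, W12, and U27 (Rule 3), but W12 is never established.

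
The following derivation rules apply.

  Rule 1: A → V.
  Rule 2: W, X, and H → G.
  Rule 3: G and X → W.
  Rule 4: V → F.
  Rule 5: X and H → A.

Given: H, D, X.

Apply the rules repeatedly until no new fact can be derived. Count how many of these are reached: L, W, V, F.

From X and H, Rule 5 gives A.
From A, Rule 1 gives V.
From V, Rule 4 gives F.
No rule produces L, and it is not given.
W would need G and X (Rule 3), but G is never established.
V: reached.
F: reached.
Reached: V and F — 2 of the 4.

2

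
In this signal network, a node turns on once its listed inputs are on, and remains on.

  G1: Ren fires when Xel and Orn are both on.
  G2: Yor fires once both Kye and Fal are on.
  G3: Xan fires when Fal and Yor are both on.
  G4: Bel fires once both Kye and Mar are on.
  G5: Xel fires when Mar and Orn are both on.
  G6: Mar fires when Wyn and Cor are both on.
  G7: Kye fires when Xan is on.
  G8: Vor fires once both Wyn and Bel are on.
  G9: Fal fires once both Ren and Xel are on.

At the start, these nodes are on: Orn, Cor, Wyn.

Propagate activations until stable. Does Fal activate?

Wyn and Cor are on, so Mar fires (G6).
Mar and Orn are on, so Xel fires (G5).
Xel and Orn are on, so Ren fires (G1).
G9: Ren and Xel on → Fal on.

Yes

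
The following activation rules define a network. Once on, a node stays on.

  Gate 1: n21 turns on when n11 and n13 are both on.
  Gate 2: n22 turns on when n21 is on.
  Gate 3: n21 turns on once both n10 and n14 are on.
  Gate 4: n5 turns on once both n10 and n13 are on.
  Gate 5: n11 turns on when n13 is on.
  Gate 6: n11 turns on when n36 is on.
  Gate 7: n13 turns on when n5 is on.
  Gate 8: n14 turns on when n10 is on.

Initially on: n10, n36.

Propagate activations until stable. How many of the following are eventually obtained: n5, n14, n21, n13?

2

n10 is on, so n14 turns on (Gate 8).
n10 and n14 are on, so n21 turns on (Gate 3).
n5 would need n10 and n13 (Gate 4), but n13 never turns on.
n14: reached.
n21: reached.
n13 would need n5 (Gate 7), but n5 never turns on.
Reached: n14 and n21 — 2 of the 4.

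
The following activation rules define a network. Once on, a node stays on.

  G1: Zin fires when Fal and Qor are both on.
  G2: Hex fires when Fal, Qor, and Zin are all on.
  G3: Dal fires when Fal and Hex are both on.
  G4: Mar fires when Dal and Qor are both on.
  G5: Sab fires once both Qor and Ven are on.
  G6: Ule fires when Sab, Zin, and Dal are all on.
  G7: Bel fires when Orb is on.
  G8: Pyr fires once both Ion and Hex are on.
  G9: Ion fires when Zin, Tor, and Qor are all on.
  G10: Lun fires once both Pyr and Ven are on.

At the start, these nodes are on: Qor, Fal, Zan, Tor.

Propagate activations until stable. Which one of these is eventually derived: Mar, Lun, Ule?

Mar

G1: Fal and Qor on → Zin on.
Fal, Qor, and Zin are on, so Hex fires (G2).
G3: Fal and Hex on → Dal on.
Dal and Qor are on, so Mar fires (G4).
Lun would need Pyr and Ven (G10), but Ven never turns on. Ule would need Sab, Zin, and Dal (G6), but Sab never turns on.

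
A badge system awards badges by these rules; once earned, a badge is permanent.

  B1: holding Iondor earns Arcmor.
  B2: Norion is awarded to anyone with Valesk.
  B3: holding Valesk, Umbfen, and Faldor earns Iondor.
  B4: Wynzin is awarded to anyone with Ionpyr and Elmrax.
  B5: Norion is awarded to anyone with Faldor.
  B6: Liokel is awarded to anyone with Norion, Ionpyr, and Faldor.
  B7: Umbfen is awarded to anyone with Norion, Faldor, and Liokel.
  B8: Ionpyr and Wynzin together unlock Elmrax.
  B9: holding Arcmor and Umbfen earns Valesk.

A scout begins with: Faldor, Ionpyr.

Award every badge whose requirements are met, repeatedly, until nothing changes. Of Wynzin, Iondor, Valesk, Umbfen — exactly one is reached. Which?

Umbfen

With Faldor, Norion is earned (B5).
With Norion, Ionpyr, and Faldor, Liokel is earned (B6).
With Norion, Faldor, and Liokel, Umbfen is earned (B7).
Wynzin would need Ionpyr and Elmrax (B4), but Elmrax is never earned. Valesk would need Arcmor and Umbfen (B9), but Arcmor is never earned. Iondor would need Valesk, Umbfen, and Faldor (B3), but Valesk is never earned.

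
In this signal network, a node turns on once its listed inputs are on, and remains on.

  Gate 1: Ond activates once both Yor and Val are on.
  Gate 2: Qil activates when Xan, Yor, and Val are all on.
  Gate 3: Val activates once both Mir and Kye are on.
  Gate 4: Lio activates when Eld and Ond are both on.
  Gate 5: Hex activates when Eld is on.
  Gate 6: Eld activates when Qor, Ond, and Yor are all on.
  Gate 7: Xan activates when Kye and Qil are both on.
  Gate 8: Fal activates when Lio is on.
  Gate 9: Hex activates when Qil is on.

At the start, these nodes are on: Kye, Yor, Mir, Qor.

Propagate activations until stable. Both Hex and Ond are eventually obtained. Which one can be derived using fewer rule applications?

Ond: Gate 3: Mir and Kye on → Val on. Yor and Val are on, so Ond activates (Gate 1). [2 rule applications]
Hex: Gate 3: Mir and Kye on → Val on. Yor and Val are on, so Ond activates (Gate 1). Gate 6: Qor, Ond, and Yor on → Eld on. Gate 5: Eld on → Hex on. [4 rule applications]
Ond needs fewer.

Ond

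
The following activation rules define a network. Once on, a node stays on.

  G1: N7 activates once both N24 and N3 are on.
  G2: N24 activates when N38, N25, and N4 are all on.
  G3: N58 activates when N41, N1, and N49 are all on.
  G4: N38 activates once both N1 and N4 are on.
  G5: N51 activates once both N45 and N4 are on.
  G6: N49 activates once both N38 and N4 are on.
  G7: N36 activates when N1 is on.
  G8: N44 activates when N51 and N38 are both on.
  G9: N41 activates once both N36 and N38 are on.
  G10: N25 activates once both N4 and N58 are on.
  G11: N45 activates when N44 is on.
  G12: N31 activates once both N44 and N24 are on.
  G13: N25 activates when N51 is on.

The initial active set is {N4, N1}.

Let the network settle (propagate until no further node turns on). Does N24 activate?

Yes

G4: N1 and N4 on → N38 on.
G7: N1 on → N36 on.
N38 and N4 are on, so N49 activates (G6).
G9: N36 and N38 on → N41 on.
N41, N1, and N49 are on, so N58 activates (G3).
G10: N4 and N58 on → N25 on.
G2: N38, N25, and N4 on → N24 on.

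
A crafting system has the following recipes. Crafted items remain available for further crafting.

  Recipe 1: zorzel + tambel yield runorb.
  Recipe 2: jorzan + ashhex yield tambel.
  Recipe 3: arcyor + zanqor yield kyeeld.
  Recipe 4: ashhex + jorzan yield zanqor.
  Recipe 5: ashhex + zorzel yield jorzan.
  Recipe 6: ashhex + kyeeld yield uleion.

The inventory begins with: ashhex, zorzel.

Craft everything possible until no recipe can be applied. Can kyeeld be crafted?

No

kyeeld would need arcyor and zanqor (Recipe 3), but arcyor is never obtained.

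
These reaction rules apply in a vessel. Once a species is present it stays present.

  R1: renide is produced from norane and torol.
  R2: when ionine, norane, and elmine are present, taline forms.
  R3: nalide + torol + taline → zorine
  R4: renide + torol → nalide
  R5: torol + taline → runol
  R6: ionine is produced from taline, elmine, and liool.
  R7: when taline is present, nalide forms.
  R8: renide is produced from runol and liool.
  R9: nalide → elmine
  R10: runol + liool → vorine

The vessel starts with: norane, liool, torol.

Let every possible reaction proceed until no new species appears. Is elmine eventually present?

norane and torol present → renide forms (R1).
renide and torol present → nalide forms (R4).
nalide present → elmine forms (R9).

Yes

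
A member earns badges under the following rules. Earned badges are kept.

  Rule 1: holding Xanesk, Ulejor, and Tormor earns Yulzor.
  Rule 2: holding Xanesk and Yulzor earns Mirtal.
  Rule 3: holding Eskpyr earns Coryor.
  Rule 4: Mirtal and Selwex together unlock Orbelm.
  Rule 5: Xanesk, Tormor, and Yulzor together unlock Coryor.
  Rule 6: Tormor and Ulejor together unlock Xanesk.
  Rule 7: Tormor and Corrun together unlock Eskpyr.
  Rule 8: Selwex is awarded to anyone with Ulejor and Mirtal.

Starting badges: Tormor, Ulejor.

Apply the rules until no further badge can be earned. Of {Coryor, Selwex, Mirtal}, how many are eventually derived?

3

With Tormor and Ulejor, Xanesk is earned (Rule 6).
With Xanesk, Ulejor, and Tormor, Yulzor is earned (Rule 1).
With Xanesk, Tormor, and Yulzor, Coryor is earned (Rule 5).
With Xanesk and Yulzor, Mirtal is earned (Rule 2).
With Ulejor and Mirtal, Selwex is earned (Rule 8).
Coryor: reached.
Selwex: reached.
Mirtal: reached.
All 3 are reached.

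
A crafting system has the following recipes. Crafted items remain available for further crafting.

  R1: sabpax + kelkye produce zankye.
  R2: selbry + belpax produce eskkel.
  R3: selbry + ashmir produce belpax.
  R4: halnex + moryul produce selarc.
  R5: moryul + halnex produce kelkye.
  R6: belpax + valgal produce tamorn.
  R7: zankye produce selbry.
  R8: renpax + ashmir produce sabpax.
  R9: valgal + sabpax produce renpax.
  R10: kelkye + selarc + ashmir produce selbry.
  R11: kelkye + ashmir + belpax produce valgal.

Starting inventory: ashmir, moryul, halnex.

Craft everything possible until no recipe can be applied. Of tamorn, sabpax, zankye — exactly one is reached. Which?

tamorn

Using R4, halnex and moryul make selarc.
Using R5, moryul and halnex make kelkye.
Using R10, kelkye, selarc, and ashmir make selbry.
Using R3, selbry and ashmir make belpax.
kelkye + ashmir + belpax → valgal (R11).
belpax + valgal → tamorn (R6).
sabpax would need renpax and ashmir (R8), but renpax is never obtained. zankye would need sabpax and kelkye (R1), but sabpax is never obtained.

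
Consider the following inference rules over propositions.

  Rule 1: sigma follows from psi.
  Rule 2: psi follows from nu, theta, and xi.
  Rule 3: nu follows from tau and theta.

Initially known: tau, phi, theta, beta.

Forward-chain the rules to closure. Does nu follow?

Yes

tau and theta hold, so nu follows (Rule 3).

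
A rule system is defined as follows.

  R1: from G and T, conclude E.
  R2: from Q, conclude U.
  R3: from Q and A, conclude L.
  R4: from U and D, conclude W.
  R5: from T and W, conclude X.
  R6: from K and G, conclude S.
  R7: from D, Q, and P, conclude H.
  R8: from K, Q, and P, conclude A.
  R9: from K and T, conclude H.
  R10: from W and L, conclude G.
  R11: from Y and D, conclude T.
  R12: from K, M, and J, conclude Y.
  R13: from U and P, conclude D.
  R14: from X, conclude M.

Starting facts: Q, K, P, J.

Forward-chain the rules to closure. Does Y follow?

No

Y would need K, M, and J (R12), but M is never established.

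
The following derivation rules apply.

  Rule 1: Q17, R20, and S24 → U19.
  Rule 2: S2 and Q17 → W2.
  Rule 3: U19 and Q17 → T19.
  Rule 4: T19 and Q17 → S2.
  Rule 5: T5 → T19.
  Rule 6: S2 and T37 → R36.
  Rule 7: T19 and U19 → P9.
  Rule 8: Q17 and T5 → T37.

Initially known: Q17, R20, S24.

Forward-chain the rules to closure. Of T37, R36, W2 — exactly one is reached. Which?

W2

From Q17, R20, and S24, Rule 1 gives U19.
From U19 and Q17, Rule 3 gives T19.
T19 and Q17 hold, so S2 follows (Rule 4).
From S2 and Q17, Rule 2 gives W2.
T37 would need Q17 and T5 (Rule 8), but T5 is never established. R36 would need S2 and T37 (Rule 6), but T37 is never established.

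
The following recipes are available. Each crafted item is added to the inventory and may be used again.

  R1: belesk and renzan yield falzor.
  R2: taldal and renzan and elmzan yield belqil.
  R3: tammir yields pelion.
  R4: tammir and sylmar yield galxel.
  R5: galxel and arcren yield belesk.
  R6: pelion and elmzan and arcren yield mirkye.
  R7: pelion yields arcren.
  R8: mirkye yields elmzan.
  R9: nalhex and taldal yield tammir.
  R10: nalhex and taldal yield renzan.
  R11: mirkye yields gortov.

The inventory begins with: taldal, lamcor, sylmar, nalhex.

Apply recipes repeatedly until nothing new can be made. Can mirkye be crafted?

No

mirkye would need pelion, elmzan, and arcren (R6), but elmzan is never obtained.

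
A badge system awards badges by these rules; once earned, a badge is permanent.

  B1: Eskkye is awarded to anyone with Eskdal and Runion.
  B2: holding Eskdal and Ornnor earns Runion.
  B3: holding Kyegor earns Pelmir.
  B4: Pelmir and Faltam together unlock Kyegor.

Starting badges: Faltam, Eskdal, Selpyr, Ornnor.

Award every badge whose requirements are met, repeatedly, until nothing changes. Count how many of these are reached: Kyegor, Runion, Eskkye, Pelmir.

2

With Eskdal and Ornnor, Runion is earned (B2).
With Eskdal and Runion, Eskkye is earned (B1).
Kyegor would need Pelmir and Faltam (B4), but Pelmir is never earned.
Runion: reached.
Eskkye: reached.
Pelmir would need Kyegor (B3), but Kyegor is never earned.
Reached: Runion and Eskkye — 2 of the 4.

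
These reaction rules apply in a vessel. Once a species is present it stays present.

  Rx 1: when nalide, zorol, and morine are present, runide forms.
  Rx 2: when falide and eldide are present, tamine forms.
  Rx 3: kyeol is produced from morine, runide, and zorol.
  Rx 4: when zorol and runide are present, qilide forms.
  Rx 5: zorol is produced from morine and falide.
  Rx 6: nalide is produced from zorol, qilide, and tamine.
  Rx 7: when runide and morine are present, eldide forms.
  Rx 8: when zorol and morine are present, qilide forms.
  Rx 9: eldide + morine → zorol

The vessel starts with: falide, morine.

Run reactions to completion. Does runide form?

runide would need nalide, zorol, and morine (Rx 1), but nalide never forms.

No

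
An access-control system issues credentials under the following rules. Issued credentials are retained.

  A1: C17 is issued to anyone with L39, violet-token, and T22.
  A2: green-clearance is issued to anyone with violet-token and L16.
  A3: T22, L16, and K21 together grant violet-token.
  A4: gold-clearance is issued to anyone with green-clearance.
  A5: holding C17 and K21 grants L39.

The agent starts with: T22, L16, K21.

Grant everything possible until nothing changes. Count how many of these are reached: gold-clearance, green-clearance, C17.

Holding T22, L16, and K21 grants violet-token (A3).
Holding violet-token and L16 grants green-clearance (A2).
Holding green-clearance grants gold-clearance (A4).
gold-clearance: reached.
green-clearance: reached.
C17 would need L39, violet-token, and T22 (A1), but L39 is never granted.
Reached: gold-clearance and green-clearance — 2 of the 3.

2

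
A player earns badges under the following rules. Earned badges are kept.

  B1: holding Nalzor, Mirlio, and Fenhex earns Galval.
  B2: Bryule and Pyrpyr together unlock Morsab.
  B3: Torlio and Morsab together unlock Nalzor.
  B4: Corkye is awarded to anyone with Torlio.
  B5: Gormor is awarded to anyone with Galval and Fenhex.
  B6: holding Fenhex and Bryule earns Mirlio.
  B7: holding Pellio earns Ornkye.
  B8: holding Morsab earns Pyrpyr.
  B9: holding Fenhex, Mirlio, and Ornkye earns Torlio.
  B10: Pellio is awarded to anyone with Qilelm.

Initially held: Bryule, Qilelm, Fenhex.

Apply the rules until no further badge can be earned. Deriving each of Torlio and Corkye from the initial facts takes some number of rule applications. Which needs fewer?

Torlio: With Fenhex and Bryule, Mirlio is earned (B6). With Qilelm, Pellio is earned (B10). With Pellio, Ornkye is earned (B7). With Fenhex, Mirlio, and Ornkye, Torlio is earned (B9). [4 rule applications]
Corkye: With Fenhex and Bryule, Mirlio is earned (B6). With Qilelm, Pellio is earned (B10). With Pellio, Ornkye is earned (B7). With Fenhex, Mirlio, and Ornkye, Torlio is earned (B9). With Torlio, Corkye is earned (B4). [5 rule applications]
Torlio needs fewer.

Torlio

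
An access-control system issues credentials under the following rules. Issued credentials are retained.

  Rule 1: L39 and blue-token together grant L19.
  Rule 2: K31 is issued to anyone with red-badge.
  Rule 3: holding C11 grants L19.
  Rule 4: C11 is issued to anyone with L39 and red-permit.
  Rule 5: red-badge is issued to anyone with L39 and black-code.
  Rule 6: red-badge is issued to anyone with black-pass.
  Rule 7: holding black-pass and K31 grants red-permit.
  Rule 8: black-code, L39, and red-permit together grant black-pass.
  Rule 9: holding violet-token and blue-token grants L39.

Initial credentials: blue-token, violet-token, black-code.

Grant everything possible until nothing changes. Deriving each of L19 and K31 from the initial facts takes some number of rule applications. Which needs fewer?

L19: Holding violet-token and blue-token grants L39 (Rule 9). Holding L39 and blue-token grants L19 (Rule 1). [2 rule applications]
K31: Holding violet-token and blue-token grants L39 (Rule 9). Holding L39 and black-code grants red-badge (Rule 5). Holding red-badge grants K31 (Rule 2). [3 rule applications]
L19 needs fewer.

L19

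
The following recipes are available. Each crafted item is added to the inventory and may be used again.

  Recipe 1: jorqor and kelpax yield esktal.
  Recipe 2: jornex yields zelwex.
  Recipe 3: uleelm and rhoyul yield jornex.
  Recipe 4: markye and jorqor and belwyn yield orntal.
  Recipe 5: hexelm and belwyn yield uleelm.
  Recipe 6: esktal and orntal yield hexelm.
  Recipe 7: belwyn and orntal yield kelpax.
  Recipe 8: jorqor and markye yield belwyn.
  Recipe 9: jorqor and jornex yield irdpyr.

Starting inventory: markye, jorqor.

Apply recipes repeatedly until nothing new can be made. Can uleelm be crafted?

Yes

Using Recipe 8, jorqor and markye make belwyn.
markye and jorqor and belwyn → orntal (Recipe 4).
belwyn and orntal → kelpax (Recipe 7).
jorqor and kelpax → esktal (Recipe 1).
Using Recipe 6, esktal and orntal make hexelm.
Using Recipe 5, hexelm and belwyn make uleelm.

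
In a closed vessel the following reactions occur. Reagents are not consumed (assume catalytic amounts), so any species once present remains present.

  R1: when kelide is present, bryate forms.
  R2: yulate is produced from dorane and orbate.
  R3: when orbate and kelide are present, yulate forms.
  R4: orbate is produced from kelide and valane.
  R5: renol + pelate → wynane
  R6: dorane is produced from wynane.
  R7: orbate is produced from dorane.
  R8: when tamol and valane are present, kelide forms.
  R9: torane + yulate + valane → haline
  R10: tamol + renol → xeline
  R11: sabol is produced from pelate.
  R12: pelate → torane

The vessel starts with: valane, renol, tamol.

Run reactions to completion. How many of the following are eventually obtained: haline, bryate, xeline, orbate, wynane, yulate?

4

tamol and valane present → kelide forms (R8).
tamol and renol present → xeline forms (R10).
kelide and valane present → orbate forms (R4).
kelide present → bryate forms (R1).
orbate and kelide present → yulate forms (R3).
haline would need torane, yulate, and valane (R9), but torane never forms.
bryate: reached.
xeline: reached.
orbate: reached.
wynane would need renol and pelate (R5), but pelate never forms.
yulate: reached.
Reached: bryate, xeline, orbate, and yulate — 4 of the 6.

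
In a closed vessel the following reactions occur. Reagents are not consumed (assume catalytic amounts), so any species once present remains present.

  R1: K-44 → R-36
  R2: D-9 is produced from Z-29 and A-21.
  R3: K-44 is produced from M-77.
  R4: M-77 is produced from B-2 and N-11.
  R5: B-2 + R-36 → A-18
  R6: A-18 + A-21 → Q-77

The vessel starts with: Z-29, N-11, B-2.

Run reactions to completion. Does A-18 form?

Yes

B-2 and N-11 present → M-77 forms (R4).
M-77 present → K-44 forms (R3).
K-44 present → R-36 forms (R1).
B-2 and R-36 present → A-18 forms (R5).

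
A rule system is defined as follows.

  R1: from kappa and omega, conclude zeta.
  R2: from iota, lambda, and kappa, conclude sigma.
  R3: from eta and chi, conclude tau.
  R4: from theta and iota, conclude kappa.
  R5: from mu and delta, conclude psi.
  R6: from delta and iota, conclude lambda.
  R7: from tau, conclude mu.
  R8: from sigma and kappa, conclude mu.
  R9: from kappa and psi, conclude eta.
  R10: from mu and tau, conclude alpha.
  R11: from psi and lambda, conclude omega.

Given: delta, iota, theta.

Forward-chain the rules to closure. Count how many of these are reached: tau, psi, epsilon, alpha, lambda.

From delta and iota, R6 gives lambda.
theta and iota hold, so kappa follows (R4).
From iota, lambda, and kappa, R2 gives sigma.
From sigma and kappa, R8 gives mu.
mu and delta hold, so psi follows (R5).
tau would need eta and chi (R3), but chi is never established.
psi: reached.
No rule produces epsilon, and it is not given.
alpha would need mu and tau (R10), but tau is never established.
lambda: reached.
Reached: psi and lambda — 2 of the 5.

2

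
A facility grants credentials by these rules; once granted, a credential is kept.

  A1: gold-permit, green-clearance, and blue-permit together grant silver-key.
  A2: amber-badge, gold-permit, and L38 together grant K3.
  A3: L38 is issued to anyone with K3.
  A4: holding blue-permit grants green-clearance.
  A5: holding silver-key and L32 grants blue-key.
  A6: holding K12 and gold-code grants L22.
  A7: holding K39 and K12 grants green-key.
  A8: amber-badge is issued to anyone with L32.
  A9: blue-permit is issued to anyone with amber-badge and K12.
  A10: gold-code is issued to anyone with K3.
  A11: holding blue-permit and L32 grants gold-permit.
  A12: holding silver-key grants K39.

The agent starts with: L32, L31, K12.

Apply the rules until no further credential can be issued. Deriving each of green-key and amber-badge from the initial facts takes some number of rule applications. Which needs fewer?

amber-badge

amber-badge: Holding L32 grants amber-badge (A8). [1 rule application]
green-key: Holding L32 grants amber-badge (A8). Holding amber-badge and K12 grants blue-permit (A9). Holding blue-permit and L32 grants gold-permit (A11). Holding blue-permit grants green-clearance (A4). Holding gold-permit, green-clearance, and blue-permit grants silver-key (A1). Holding silver-key grants K39 (A12). Holding K39 and K12 grants green-key (A7). [7 rule applications]
amber-badge needs fewer.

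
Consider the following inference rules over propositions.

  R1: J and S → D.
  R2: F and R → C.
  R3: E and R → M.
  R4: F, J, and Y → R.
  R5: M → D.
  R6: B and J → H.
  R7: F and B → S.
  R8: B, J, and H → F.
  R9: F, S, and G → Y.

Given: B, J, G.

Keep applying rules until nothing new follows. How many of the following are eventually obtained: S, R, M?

B and J hold, so H follows (R6).
B, J, and H hold, so F follows (R8).
F and B hold, so S follows (R7).
From F, S, and G, R9 gives Y.
From F, J, and Y, R4 gives R.
S: reached.
R: reached.
M would need E and R (R3), but E is never established.
Reached: S and R — 2 of the 3.

2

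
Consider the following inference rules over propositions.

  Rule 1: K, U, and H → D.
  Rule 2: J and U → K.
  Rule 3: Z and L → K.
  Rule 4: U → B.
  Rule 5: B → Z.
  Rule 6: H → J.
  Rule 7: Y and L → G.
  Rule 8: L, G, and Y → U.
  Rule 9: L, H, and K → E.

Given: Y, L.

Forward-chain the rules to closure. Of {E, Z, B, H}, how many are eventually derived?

2

Y and L hold, so G follows (Rule 7).
L, G, and Y hold, so U follows (Rule 8).
From U, Rule 4 gives B.
From B, Rule 5 gives Z.
E would need L, H, and K (Rule 9), but H is never established.
Z: reached.
B: reached.
No rule produces H, and it is not given.
Reached: Z and B — 2 of the 4.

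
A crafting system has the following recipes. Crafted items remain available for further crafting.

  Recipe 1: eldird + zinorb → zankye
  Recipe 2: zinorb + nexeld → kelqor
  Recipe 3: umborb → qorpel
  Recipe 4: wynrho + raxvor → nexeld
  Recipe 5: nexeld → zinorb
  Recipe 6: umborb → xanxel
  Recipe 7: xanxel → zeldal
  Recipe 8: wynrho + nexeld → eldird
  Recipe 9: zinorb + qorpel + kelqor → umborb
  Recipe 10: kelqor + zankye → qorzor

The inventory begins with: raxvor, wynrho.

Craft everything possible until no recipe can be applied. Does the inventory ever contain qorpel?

qorpel would need umborb (Recipe 3), but umborb is never obtained.

No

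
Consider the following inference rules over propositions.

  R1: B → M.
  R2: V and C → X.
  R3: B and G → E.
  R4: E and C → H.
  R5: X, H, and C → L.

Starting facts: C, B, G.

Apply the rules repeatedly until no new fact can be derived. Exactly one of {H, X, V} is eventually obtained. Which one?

H

From B and G, R3 gives E.
E and C hold, so H follows (R4).
No rule produces V, and it is not given. X would need V and C (R2), but V is never established.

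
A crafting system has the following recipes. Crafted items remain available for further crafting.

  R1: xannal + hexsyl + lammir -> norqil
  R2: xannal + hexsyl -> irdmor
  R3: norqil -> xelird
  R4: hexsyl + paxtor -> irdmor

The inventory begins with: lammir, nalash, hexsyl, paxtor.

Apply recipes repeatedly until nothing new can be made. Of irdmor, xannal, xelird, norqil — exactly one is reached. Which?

irdmor

hexsyl + paxtor -> irdmor (R4).
norqil would need xannal, hexsyl, and lammir (R1), but xannal is never obtained. No rule produces xannal, and it is not given. xelird would need norqil (R3), but norqil is never obtained.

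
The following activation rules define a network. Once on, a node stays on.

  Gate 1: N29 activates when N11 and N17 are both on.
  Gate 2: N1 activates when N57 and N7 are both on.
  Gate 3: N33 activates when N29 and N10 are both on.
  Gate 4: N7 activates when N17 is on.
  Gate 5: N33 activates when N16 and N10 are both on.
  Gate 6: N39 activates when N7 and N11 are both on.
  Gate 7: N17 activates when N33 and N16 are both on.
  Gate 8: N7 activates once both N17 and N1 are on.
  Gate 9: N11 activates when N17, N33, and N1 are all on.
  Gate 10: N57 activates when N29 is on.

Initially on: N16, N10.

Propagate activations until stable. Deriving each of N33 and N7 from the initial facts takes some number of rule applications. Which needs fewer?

N33: N16 and N10 are on, so N33 activates (Gate 5). [1 rule application]
N7: Gate 5: N16 and N10 on → N33 on. N33 and N16 are on, so N17 activates (Gate 7). Gate 4: N17 on → N7 on. [3 rule applications]
N33 needs fewer.

N33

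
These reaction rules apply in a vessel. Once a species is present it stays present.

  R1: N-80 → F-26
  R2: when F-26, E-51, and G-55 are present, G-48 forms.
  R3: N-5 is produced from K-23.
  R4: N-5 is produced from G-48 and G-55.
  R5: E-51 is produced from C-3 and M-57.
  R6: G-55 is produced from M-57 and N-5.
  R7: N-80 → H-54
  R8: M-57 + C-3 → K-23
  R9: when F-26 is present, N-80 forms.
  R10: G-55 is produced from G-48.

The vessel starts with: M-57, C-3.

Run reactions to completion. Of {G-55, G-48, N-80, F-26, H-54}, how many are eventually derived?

1

M-57 and C-3 present → K-23 forms (R8).
K-23 present → N-5 forms (R3).
M-57 and N-5 present → G-55 forms (R6).
G-55: reached.
G-48 would need F-26, E-51, and G-55 (R2), but F-26 never forms.
N-80 would need F-26 (R9), but F-26 never forms.
F-26 would need N-80 (R1), but N-80 never forms.
H-54 would need N-80 (R7), but N-80 never forms.
Reached: G-55 — 1 of the 5.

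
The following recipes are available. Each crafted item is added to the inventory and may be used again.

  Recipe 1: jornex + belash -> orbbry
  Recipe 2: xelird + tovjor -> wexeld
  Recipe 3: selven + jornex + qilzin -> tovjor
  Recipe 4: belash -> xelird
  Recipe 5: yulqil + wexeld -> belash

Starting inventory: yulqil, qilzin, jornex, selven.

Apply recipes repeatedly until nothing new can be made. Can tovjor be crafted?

Yes

Using Recipe 3, selven, jornex, and qilzin make tovjor.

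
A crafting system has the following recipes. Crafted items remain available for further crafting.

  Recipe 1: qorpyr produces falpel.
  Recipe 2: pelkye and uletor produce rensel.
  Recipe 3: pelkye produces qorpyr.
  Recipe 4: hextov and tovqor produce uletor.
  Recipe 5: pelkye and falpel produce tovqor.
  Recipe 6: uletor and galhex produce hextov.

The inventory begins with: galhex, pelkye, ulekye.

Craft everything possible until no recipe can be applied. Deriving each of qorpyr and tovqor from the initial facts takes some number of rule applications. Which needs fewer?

qorpyr

qorpyr: pelkye → qorpyr (Recipe 3). [1 rule application]
tovqor: Using Recipe 3, pelkye makes qorpyr. qorpyr → falpel (Recipe 1). pelkye and falpel → tovqor (Recipe 5). [3 rule applications]
qorpyr needs fewer.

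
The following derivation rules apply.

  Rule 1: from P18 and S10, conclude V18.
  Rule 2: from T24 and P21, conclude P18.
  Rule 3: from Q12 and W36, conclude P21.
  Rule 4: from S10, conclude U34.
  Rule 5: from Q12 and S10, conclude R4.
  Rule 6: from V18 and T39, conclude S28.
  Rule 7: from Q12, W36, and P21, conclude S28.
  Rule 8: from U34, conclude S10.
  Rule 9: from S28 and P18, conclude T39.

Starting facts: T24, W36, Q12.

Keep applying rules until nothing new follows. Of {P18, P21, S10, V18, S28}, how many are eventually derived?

From Q12 and W36, Rule 3 gives P21.
Q12, W36, and P21 hold, so S28 follows (Rule 7).
T24 and P21 hold, so P18 follows (Rule 2).
P18: reached.
P21: reached.
S10 would need U34 (Rule 8), but U34 is never established.
V18 would need P18 and S10 (Rule 1), but S10 is never established.
S28: reached.
Reached: P18, P21, and S28 — 3 of the 5.

3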